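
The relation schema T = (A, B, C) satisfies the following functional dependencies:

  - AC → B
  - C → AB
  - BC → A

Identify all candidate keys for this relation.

{C}

Attribute C never appears on the right-hand side of any dependency, so C must belong to every candidate key.
{C}⁺ = {A, B, C}, which is all of the schema, so {C} is the only candidate key.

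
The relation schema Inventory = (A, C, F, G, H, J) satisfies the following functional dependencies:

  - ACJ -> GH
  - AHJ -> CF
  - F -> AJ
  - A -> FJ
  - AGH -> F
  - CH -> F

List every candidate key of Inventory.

{A, C}, {A, H}, {C, F}, {C, H}, {F, H}

{A, C}⁺: A→FJ adds F, J; ACJ→GH adds G, H → {A, C, F, G, H, J}.
{A, H}⁺: A→FJ adds F, J; AHJ→CF adds C; ACJ→GH adds G → {A, C, F, G, H, J}.
{C, F}⁺: F→AJ adds A, J; ACJ→GH adds G, H → {A, C, F, G, H, J}.
{C, H}⁺: CH→F adds F; F→AJ adds A, J; ACJ→GH adds G → {A, C, F, G, H, J}.
{F, H}⁺: F→AJ adds A, J; AHJ→CF adds C; ACJ→GH adds G → {A, C, F, G, H, J}.
Any other superkey contains one of these as a subset, so there are no further candidate keys.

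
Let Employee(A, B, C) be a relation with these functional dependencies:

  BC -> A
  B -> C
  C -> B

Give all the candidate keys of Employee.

{B}; {C}

{B}⁺: B→C adds C; BC→A adds A → {A, B, C}.
{C}⁺: C→B adds B; BC→A adds A → {A, B, C}.
Any other superkey contains one of these as a subset, so there are no further candidate keys.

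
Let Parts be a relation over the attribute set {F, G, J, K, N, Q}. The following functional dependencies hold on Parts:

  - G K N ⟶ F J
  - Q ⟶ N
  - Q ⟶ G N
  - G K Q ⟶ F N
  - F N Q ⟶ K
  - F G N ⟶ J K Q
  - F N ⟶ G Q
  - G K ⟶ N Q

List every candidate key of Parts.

{F, N}, {F, Q}, {G, K}, {K, Q}

{F, N}⁺: FN→GQ adds G, Q; FNQ→K adds K; FGN→JKQ adds J → {F, G, J, K, N, Q}.
{F, Q}⁺: Q→N adds N; Q→GN adds G; FNQ→K adds K; FGN→JKQ adds J → {F, G, J, K, N, Q}.
{G, K}⁺: GK→NQ adds N, Q; GKN→FJ adds F, J → {F, G, J, K, N, Q}.
{K, Q}⁺: Q→N adds N; Q→GN adds G; GKQ→FN adds F; FGN→JKQ adds J → {F, G, J, K, N, Q}.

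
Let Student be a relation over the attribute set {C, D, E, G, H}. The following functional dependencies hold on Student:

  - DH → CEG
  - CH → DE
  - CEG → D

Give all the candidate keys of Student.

{C, H}⁺: CH→DE adds D, E; DH→CEG adds G → {C, D, E, G, H}.
{D, H}⁺: DH→CEG adds C, E, G → {C, D, E, G, H}.
Any other superkey contains one of these as a subset, so there are no further candidate keys.

{C, H}; {D, H}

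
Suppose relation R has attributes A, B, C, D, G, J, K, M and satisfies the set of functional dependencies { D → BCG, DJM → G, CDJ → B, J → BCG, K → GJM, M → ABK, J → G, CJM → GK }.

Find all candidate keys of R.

(D, K), (D, M)

Attribute D never appears on the right-hand side of any dependency, so D must belong to every candidate key.
{D}⁺ = {B, C, D, G}, which is not all of the schema, so we must add further attributes.
{D, K}⁺: D→BCG adds B, C, G; K→GJM adds J, M; M→ABK adds A → {A, B, C, D, G, J, K, M}. Minimal: {K}⁺ = {A, B, C, G, J, K, M}; {D}⁺ = {B, C, D, G} — none reach the full schema.
{D, M}⁺: D→BCG adds B, C, G; M→ABK adds A, K; K→GJM adds J → {A, B, C, D, G, J, K, M}. Minimal: {M}⁺ = {A, B, C, G, J, K, M}; {D}⁺ = {B, C, D, G} — none reach the full schema.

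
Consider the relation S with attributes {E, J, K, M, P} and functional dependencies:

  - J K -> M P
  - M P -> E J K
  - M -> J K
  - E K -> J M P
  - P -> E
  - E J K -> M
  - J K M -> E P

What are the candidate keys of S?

{M}⁺: M→JK adds J, K; JKM→EP adds E, P → {E, J, K, M, P}.
{E, K}⁺: EK→JMP adds J, M, P → {E, J, K, M, P}.
{J, K}⁺: JK→MP adds M, P; MP→EJK adds E → {E, J, K, M, P}.
{K, P}⁺: P→E adds E; EK→JMP adds J, M → {E, J, K, M, P}.
Any other superkey contains one of these as a subset, so there are no further candidate keys.

M, EK, JK, KP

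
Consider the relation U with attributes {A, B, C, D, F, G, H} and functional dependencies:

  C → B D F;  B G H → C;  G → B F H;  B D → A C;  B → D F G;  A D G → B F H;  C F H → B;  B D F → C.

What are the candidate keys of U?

{B}⁺: B→DFG adds D, F, G; BDF→C adds C; G→BFH adds H; BD→AC adds A → {A, B, C, D, F, G, H}.
{C}⁺: C→BDF adds B, D, F; BD→AC adds A; B→DFG adds G; ADG→BFH adds H → {A, B, C, D, F, G, H}.
{G}⁺: G→BFH adds B, F, H; B→DFG adds D; BDF→C adds C; BD→AC adds A → {A, B, C, D, F, G, H}.
Any other superkey contains one of these as a subset, so there are no further candidate keys.

B, C, G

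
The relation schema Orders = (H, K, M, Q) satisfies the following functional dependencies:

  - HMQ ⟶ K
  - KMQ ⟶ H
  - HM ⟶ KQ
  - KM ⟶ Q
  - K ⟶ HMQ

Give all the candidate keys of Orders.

{K}⁺: K→HMQ adds H, M, Q → {H, K, M, Q}.
{H, M}⁺: HM→KQ adds K, Q → {H, K, M, Q}. Minimal: {M}⁺ = {M}; {H}⁺ = {H} — none reach the full schema.

(K), (H, M)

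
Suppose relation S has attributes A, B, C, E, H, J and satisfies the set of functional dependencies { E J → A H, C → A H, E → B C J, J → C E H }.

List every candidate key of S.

{E}, {J}

{E}⁺: E→BCJ adds B, C, J; J→CEH adds H; EJ→AH adds A → {A, B, C, E, H, J}.
{J}⁺: J→CEH adds C, E, H; EJ→AH adds A; E→BCJ adds B → {A, B, C, E, H, J}.
Any other superkey contains one of these as a subset, so there are no further candidate keys.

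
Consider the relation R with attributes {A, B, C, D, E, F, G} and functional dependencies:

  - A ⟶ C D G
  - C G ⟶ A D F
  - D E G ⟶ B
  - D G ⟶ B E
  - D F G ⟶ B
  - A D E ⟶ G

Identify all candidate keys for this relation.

{A}⁺: A→CDG adds C, D, G; CG→ADF adds F; DG→BE adds B, E → {A, B, C, D, E, F, G}.
{C, G}⁺: CG→ADF adds A, D, F; DG→BE adds B, E → {A, B, C, D, E, F, G}.
Any other superkey contains one of these as a subset, so there are no further candidate keys.

A; CG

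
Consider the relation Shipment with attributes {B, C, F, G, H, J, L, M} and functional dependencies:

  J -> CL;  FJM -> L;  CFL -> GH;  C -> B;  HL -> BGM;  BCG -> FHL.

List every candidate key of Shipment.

FJ; GJ; HJ

{F, J}⁺: J→CL adds C, L; CFL→GH adds G, H; C→B adds B; HL→BGM adds M → {B, C, F, G, H, J, L, M}. Minimal: {J}⁺ = {B, C, J, L}; {F}⁺ = {F} — none reach the full schema.
{G, J}⁺: J→CL adds C, L; C→B adds B; BCG→FHL adds F, H; HL→BGM adds M → {B, C, F, G, H, J, L, M}. Minimal: {J}⁺ = {B, C, J, L}; {G}⁺ = {G} — none reach the full schema.
{H, J}⁺: J→CL adds C, L; C→B adds B; HL→BGM adds G, M; BCG→FHL adds F → {B, C, F, G, H, J, L, M}. Minimal: {J}⁺ = {B, C, J, L}; {H}⁺ = {H} — none reach the full schema.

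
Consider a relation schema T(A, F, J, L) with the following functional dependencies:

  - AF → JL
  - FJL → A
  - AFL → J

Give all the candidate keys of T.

{A, F}⁺: AF→JL adds J, L → {A, F, J, L}. Minimal: {F}⁺ = {F}; {A}⁺ = {A} — none reach the full schema.
{F, J, L}⁺: FJL→A adds A → {A, F, J, L}. Minimal: {J, L}⁺ = {J, L}; {F, L}⁺ = {F, L}; {F, J}⁺ = {F, J} — none reach the full schema.

{A, F}, {F, J, L}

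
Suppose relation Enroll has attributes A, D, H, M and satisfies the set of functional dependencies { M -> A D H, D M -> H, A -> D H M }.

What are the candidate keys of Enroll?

{A}⁺: A→DHM adds D, H, M → {A, D, H, M}.
{M}⁺: M→ADH adds A, D, H → {A, D, H, M}.

{A}; {M}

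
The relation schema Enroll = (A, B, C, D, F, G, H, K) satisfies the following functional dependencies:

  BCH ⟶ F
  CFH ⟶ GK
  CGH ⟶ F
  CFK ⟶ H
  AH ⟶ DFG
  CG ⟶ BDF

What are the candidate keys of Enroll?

{A, C, H}; {A, C, F, K}; {A, C, G, K}

Attributes A, C never appear on any right-hand side, so every candidate key must contain {A, C}.
{A, C}⁺ = {A, C}, which is not all of the schema, so we must add further attributes.
{A, C, H}⁺: AH→DFG adds D, F, G; CG→BDF adds B; CFH→GK adds K → {A, B, C, D, F, G, H, K}.
{A, C, F, K}⁺: CFK→H adds H; AH→DFG adds D, G; CG→BDF adds B → {A, B, C, D, F, G, H, K}.
{A, C, G, K}⁺: CG→BDF adds B, D, F; CFK→H adds H → {A, B, C, D, F, G, H, K}.
Any other superkey contains one of these as a subset, so there are no further candidate keys.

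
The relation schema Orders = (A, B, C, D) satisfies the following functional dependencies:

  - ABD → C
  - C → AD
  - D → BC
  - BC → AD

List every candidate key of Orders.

(C); (D)

{C}⁺: C→AD adds A, D; D→BC adds B → {A, B, C, D}.
{D}⁺: D→BC adds B, C; BC→AD adds A → {A, B, C, D}.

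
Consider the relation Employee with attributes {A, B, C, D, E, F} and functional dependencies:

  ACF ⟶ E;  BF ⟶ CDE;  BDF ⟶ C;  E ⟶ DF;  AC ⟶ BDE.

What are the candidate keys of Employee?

(A, C); (A, B, E); (A, B, F)

Attribute A never appears on the right-hand side of any dependency, so A must belong to every candidate key.
{A}⁺ = {A}, which is not all of the schema, so we must add further attributes.
{A, C}⁺: AC→BDE adds B, D, E; E→DF adds F → {A, B, C, D, E, F}. Minimal: {C}⁺ = {C}; {A}⁺ = {A} — none reach the full schema.
{A, B, E}⁺: E→DF adds D, F; BF→CDE adds C → {A, B, C, D, E, F}. Minimal: {B, E}⁺ = {B, C, D, E, F}; {A, E}⁺ = {A, D, E, F}; {A, B}⁺ = {A, B} — none reach the full schema.
{A, B, F}⁺: BF→CDE adds C, D, E → {A, B, C, D, E, F}. Minimal: {B, F}⁺ = {B, C, D, E, F}; {A, F}⁺ = {A, F}; {A, B}⁺ = {A, B} — none reach the full schema.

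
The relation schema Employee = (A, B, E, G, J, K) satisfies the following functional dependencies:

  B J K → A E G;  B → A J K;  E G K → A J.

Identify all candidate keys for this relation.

{B}

Attribute B never appears on the right-hand side of any dependency, so B must belong to every candidate key.
{B}⁺ = {A, B, E, G, J, K}, which is all of the schema, so {B} is the only candidate key.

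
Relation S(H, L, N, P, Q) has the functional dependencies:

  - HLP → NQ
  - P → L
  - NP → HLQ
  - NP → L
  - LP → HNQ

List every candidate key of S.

(P)

Attribute P never appears on the right-hand side of any dependency, so P must belong to every candidate key.
{P}⁺ = {H, L, N, P, Q}, which is all of the schema, so {P} is the only candidate key.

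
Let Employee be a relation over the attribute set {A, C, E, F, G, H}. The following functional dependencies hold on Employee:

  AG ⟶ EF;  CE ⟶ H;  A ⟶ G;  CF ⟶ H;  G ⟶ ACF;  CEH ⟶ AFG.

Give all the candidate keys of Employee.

{A}⁺: A→G adds G; G→ACF adds C, F; AG→EF adds E; CE→H adds H → {A, C, E, F, G, H}.
{G}⁺: G→ACF adds A, C, F; AG→EF adds E; CE→H adds H → {A, C, E, F, G, H}.
{C, E}⁺: CE→H adds H; CEH→AFG adds A, F, G → {A, C, E, F, G, H}. Minimal: {E}⁺ = {E}; {C}⁺ = {C} — none reach the full schema.
Any other superkey contains one of these as a subset, so there are no further candidate keys.

{A}; {G}; {C, E}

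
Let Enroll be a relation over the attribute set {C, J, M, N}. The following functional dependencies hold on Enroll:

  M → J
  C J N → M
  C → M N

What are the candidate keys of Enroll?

Attribute C never appears on the right-hand side of any dependency, so C must belong to every candidate key.
{C}⁺ = {C, J, M, N}, which is all of the schema, so {C} is the only candidate key.

(C)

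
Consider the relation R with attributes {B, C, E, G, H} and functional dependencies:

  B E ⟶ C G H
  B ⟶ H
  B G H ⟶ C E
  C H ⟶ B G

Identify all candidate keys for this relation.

BC, BE, BG, CH

{B, C}⁺: B→H adds H; CH→BG adds G; BGH→CE adds E → {B, C, E, G, H}. Minimal: {C}⁺ = {C}; {B}⁺ = {B, H} — none reach the full schema.
{B, E}⁺: BE→CGH adds C, G, H → {B, C, E, G, H}. Minimal: {E}⁺ = {E}; {B}⁺ = {B, H} — none reach the full schema.
{B, G}⁺: B→H adds H; BGH→CE adds C, E → {B, C, E, G, H}. Minimal: {G}⁺ = {G}; {B}⁺ = {B, H} — none reach the full schema.
{C, H}⁺: CH→BG adds B, G; BGH→CE adds E → {B, C, E, G, H}. Minimal: {H}⁺ = {H}; {C}⁺ = {C} — none reach the full schema.
Any other superkey contains one of these as a subset, so there are no further candidate keys.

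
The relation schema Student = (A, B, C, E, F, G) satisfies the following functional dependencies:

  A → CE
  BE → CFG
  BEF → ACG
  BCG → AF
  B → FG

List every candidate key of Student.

Attribute B never appears on the right-hand side of any dependency, so B must belong to every candidate key.
{B}⁺ = {B, F, G}, which is not all of the schema, so we must add further attributes.
{A, B}⁺: A→CE adds C, E; BE→CFG adds F, G → {A, B, C, E, F, G}. Minimal: {B}⁺ = {B, F, G}; {A}⁺ = {A, C, E} — none reach the full schema.
{B, C}⁺: B→FG adds F, G; BCG→AF adds A; A→CE adds E → {A, B, C, E, F, G}. Minimal: {C}⁺ = {C}; {B}⁺ = {B, F, G} — none reach the full schema.
{B, E}⁺: BE→CFG adds C, F, G; BEF→ACG adds A → {A, B, C, E, F, G}. Minimal: {E}⁺ = {E}; {B}⁺ = {B, F, G} — none reach the full schema.

{A, B}; {B, C}; {B, E}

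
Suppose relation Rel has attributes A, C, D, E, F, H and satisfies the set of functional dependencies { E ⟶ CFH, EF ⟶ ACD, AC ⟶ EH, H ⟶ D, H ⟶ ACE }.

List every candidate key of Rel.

{E}⁺: E→CFH adds C, F, H; EF→ACD adds A, D → {A, C, D, E, F, H}.
{H}⁺: H→D adds D; H→ACE adds A, C, E; E→CFH adds F → {A, C, D, E, F, H}.
{A, C}⁺: AC→EH adds E, H; H→D adds D; E→CFH adds F → {A, C, D, E, F, H}.

(E), (H), (A, C)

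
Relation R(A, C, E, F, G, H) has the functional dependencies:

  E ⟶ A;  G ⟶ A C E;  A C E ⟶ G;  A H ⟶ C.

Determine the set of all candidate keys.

{E, F, H}, {F, G, H}

Attributes F, H never appear on any right-hand side, so every candidate key must contain {F, H}.
{F, H}⁺ = {F, H}, which is not all of the schema, so we must add further attributes.
{E, F, H}⁺: E→A adds A; AH→C adds C; ACE→G adds G → {A, C, E, F, G, H}. Minimal: {F, H}⁺ = {F, H}; {E, H}⁺ = {A, C, E, G, H}; {E, F}⁺ = {A, E, F} — none reach the full schema.
{F, G, H}⁺: G→ACE adds A, C, E → {A, C, E, F, G, H}. Minimal: {G, H}⁺ = {A, C, E, G, H}; {F, H}⁺ = {F, H}; {F, G}⁺ = {A, C, E, F, G} — none reach the full schema.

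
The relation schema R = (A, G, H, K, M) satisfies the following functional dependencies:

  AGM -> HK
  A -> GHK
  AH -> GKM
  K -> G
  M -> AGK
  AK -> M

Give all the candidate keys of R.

{A}, {M}

{A}⁺: A→GHK adds G, H, K; AH→GKM adds M → {A, G, H, K, M}.
{M}⁺: M→AGK adds A, G, K; AGM→HK adds H → {A, G, H, K, M}.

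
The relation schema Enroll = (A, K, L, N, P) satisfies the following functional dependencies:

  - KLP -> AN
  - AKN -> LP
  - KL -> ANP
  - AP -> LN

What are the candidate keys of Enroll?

{K, L}; {A, K, N}; {A, K, P}

Attribute K never appears on the right-hand side of any dependency, so K must belong to every candidate key.
{K}⁺ = {K}, which is not all of the schema, so we must add further attributes.
{K, L}⁺: KL→ANP adds A, N, P → {A, K, L, N, P}. Minimal: {L}⁺ = {L}; {K}⁺ = {K} — none reach the full schema.
{A, K, N}⁺: AKN→LP adds L, P → {A, K, L, N, P}. Minimal: {K, N}⁺ = {K, N}; {A, N}⁺ = {A, N}; {A, K}⁺ = {A, K} — none reach the full schema.
{A, K, P}⁺: AP→LN adds L, N → {A, K, L, N, P}. Minimal: {K, P}⁺ = {K, P}; {A, P}⁺ = {A, L, N, P}; {A, K}⁺ = {A, K} — none reach the full schema.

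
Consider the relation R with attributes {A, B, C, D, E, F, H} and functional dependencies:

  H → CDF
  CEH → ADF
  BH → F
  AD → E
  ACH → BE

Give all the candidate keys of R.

Attribute H never appears on the right-hand side of any dependency, so H must belong to every candidate key.
{H}⁺ = {C, D, F, H}, which is not all of the schema, so we must add further attributes.
{A, H}⁺: H→CDF adds C, D, F; AD→E adds E; ACH→BE adds B → {A, B, C, D, E, F, H}. Minimal: {H}⁺ = {C, D, F, H}; {A}⁺ = {A} — none reach the full schema.
{E, H}⁺: H→CDF adds C, D, F; CEH→ADF adds A; ACH→BE adds B → {A, B, C, D, E, F, H}. Minimal: {H}⁺ = {C, D, F, H}; {E}⁺ = {E} — none reach the full schema.

(A, H), (E, H)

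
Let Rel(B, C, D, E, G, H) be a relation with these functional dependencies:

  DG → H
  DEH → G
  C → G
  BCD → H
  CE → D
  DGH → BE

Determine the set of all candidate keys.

Attribute C never appears on the right-hand side of any dependency, so C must belong to every candidate key.
{C}⁺ = {C, G}, which is not all of the schema, so we must add further attributes.
{C, D}⁺: C→G adds G; DG→H adds H; DGH→BE adds B, E → {B, C, D, E, G, H}. Minimal: {D}⁺ = {D}; {C}⁺ = {C, G} — none reach the full schema.
{C, E}⁺: C→G adds G; CE→D adds D; DG→H adds H; DGH→BE adds B → {B, C, D, E, G, H}. Minimal: {E}⁺ = {E}; {C}⁺ = {C, G} — none reach the full schema.

{C, D}, {C, E}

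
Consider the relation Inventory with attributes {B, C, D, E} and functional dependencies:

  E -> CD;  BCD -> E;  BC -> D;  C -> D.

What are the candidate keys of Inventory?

Attribute B never appears on the right-hand side of any dependency, so B must belong to every candidate key.
{B}⁺ = {B}, which is not all of the schema, so we must add further attributes.
{B, C}⁺: BC→D adds D; BCD→E adds E → {B, C, D, E}. Minimal: {C}⁺ = {C, D}; {B}⁺ = {B} — none reach the full schema.
{B, E}⁺: E→CD adds C, D → {B, C, D, E}. Minimal: {E}⁺ = {C, D, E}; {B}⁺ = {B} — none reach the full schema.
Any other superkey contains one of these as a subset, so there are no further candidate keys.

BC, BE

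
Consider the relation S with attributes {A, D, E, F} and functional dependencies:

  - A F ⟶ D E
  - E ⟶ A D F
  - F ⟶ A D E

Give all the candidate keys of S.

(E); (F)

{E}⁺: E→ADF adds A, D, F → {A, D, E, F}.
{F}⁺: F→ADE adds A, D, E → {A, D, E, F}.
Any other superkey contains one of these as a subset, so there are no further candidate keys.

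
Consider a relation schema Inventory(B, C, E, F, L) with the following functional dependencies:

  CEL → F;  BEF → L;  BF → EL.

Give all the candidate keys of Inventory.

BCF, BCEL

Attributes B, C never appear on any right-hand side, so every candidate key must contain {B, C}.
{B, C}⁺ = {B, C}, which is not all of the schema, so we must add further attributes.
{B, C, F}⁺: BF→EL adds E, L → {B, C, E, F, L}. Minimal: {C, F}⁺ = {C, F}; {B, F}⁺ = {B, E, F, L}; {B, C}⁺ = {B, C} — none reach the full schema.
{B, C, E, L}⁺: CEL→F adds F → {B, C, E, F, L}. Minimal: {C, E, L}⁺ = {C, E, F, L}; {B, E, L}⁺ = {B, E, L}; {B, C, L}⁺ = {B, C, L}; … — none reach the full schema.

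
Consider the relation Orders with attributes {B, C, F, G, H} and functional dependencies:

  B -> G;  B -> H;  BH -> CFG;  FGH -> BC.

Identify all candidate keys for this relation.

(B), (F, G, H)

{B}⁺: B→G adds G; B→H adds H; BH→CFG adds C, F → {B, C, F, G, H}.
{F, G, H}⁺: FGH→BC adds B, C → {B, C, F, G, H}. Minimal: {G, H}⁺ = {G, H}; {F, H}⁺ = {F, H}; {F, G}⁺ = {F, G} — none reach the full schema.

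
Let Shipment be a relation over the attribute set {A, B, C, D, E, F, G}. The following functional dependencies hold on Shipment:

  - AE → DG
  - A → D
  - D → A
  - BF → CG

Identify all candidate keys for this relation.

Attributes B, E, F never appear on any right-hand side, so every candidate key must contain {B, E, F}.
{B, E, F}⁺ = {B, C, E, F, G}, which is not all of the schema, so we must add further attributes.
{A, B, E, F}⁺: AE→DG adds D, G; BF→CG adds C → {A, B, C, D, E, F, G}. Minimal: {B, E, F}⁺ = {B, C, E, F, G}; {A, E, F}⁺ = {A, D, E, F, G}; {A, B, F}⁺ = {A, B, C, D, F, G}; … — none reach the full schema.
{B, D, E, F}⁺: D→A adds A; BF→CG adds C, G → {A, B, C, D, E, F, G}. Minimal: {D, E, F}⁺ = {A, D, E, F, G}; {B, E, F}⁺ = {B, C, E, F, G}; {B, D, F}⁺ = {A, B, C, D, F, G}; … — none reach the full schema.

{A, B, E, F}, {B, D, E, F}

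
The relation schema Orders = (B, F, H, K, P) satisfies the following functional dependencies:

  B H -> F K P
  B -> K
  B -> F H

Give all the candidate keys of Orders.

Attribute B never appears on the right-hand side of any dependency, so B must belong to every candidate key.
{B}⁺ = {B, F, H, K, P}, which is all of the schema, so {B} is the only candidate key.

{B}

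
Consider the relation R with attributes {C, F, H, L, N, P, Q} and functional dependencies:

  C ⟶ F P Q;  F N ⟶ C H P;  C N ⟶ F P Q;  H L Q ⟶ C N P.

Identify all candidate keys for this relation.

Attribute L never appears on the right-hand side of any dependency, so L must belong to every candidate key.
{L}⁺ = {L}, which is not all of the schema, so we must add further attributes.
{C, H, L}⁺: C→FPQ adds F, P, Q; HLQ→CNP adds N → {C, F, H, L, N, P, Q}. Minimal: {H, L}⁺ = {H, L}; {C, L}⁺ = {C, F, L, P, Q}; {C, H}⁺ = {C, F, H, P, Q} — none reach the full schema.
{C, L, N}⁺: C→FPQ adds F, P, Q; FN→CHP adds H → {C, F, H, L, N, P, Q}. Minimal: {L, N}⁺ = {L, N}; {C, N}⁺ = {C, F, H, N, P, Q}; {C, L}⁺ = {C, F, L, P, Q} — none reach the full schema.
{F, L, N}⁺: FN→CHP adds C, H, P; CN→FPQ adds Q → {C, F, H, L, N, P, Q}. Minimal: {L, N}⁺ = {L, N}; {F, N}⁺ = {C, F, H, N, P, Q}; {F, L}⁺ = {F, L} — none reach the full schema.
{H, L, Q}⁺: HLQ→CNP adds C, N, P; C→FPQ adds F → {C, F, H, L, N, P, Q}. Minimal: {L, Q}⁺ = {L, Q}; {H, Q}⁺ = {H, Q}; {H, L}⁺ = {H, L} — none reach the full schema.

{C, H, L}, {C, L, N}, {F, L, N}, {H, L, Q}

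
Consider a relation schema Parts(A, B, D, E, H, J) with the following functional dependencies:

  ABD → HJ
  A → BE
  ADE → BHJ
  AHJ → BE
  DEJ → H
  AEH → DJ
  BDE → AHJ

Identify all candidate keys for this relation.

{A, D}, {A, H}, {B, D, E}

{A, D}⁺: A→BE adds B, E; ADE→BHJ adds H, J → {A, B, D, E, H, J}. Minimal: {D}⁺ = {D}; {A}⁺ = {A, B, E} — none reach the full schema.
{A, H}⁺: A→BE adds B, E; AEH→DJ adds D, J → {A, B, D, E, H, J}. Minimal: {H}⁺ = {H}; {A}⁺ = {A, B, E} — none reach the full schema.
{B, D, E}⁺: BDE→AHJ adds A, H, J → {A, B, D, E, H, J}. Minimal: {D, E}⁺ = {D, E}; {B, E}⁺ = {B, E}; {B, D}⁺ = {B, D} — none reach the full schema.
Any other superkey contains one of these as a subset, so there are no further candidate keys.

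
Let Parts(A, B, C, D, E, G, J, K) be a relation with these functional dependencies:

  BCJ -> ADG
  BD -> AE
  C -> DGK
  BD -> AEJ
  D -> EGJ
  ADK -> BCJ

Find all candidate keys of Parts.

AC, BC, ADK, BDK

{A, C}⁺: C→DGK adds D, G, K; D→EGJ adds E, J; ADK→BCJ adds B → {A, B, C, D, E, G, J, K}. Minimal: {C}⁺ = {C, D, E, G, J, K}; {A}⁺ = {A} — none reach the full schema.
{B, C}⁺: C→DGK adds D, G, K; BD→AEJ adds A, E, J → {A, B, C, D, E, G, J, K}. Minimal: {C}⁺ = {C, D, E, G, J, K}; {B}⁺ = {B} — none reach the full schema.
{A, D, K}⁺: D→EGJ adds E, G, J; ADK→BCJ adds B, C → {A, B, C, D, E, G, J, K}. Minimal: {D, K}⁺ = {D, E, G, J, K}; {A, K}⁺ = {A, K}; {A, D}⁺ = {A, D, E, G, J} — none reach the full schema.
{B, D, K}⁺: BD→AE adds A, E; BD→AEJ adds J; D→EGJ adds G; ADK→BCJ adds C → {A, B, C, D, E, G, J, K}. Minimal: {D, K}⁺ = {D, E, G, J, K}; {B, K}⁺ = {B, K}; {B, D}⁺ = {A, B, D, E, G, J} — none reach the full schema.
Any other superkey contains one of these as a subset, so there are no further candidate keys.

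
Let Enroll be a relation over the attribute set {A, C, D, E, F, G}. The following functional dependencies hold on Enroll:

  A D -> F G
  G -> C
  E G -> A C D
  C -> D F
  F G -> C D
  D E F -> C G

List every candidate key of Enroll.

{C, E}; {E, G}; {A, D, E}; {D, E, F}

{C, E}⁺: C→DF adds D, F; DEF→CG adds G; EG→ACD adds A → {A, C, D, E, F, G}. Minimal: {E}⁺ = {E}; {C}⁺ = {C, D, F} — none reach the full schema.
{E, G}⁺: G→C adds C; EG→ACD adds A, D; C→DF adds F → {A, C, D, E, F, G}. Minimal: {G}⁺ = {C, D, F, G}; {E}⁺ = {E} — none reach the full schema.
{A, D, E}⁺: AD→FG adds F, G; G→C adds C → {A, C, D, E, F, G}. Minimal: {D, E}⁺ = {D, E}; {A, E}⁺ = {A, E}; {A, D}⁺ = {A, C, D, F, G} — none reach the full schema.
{D, E, F}⁺: DEF→CG adds C, G; EG→ACD adds A → {A, C, D, E, F, G}. Minimal: {E, F}⁺ = {E, F}; {D, F}⁺ = {D, F}; {D, E}⁺ = {D, E} — none reach the full schema.
Any other superkey contains one of these as a subset, so there are no further candidate keys.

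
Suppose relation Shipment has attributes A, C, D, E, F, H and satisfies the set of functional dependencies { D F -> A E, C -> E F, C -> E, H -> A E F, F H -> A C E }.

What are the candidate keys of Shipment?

(D, H)

Attributes D, H never appear on any right-hand side, so every candidate key must contain {D, H}.
{D, H}⁺ = {A, C, D, E, F, H}, which is all of the schema, so {D, H} is the only candidate key.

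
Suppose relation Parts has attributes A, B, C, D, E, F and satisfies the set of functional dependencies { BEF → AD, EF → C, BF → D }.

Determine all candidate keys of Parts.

Attributes B, E, F never appear on any right-hand side, so every candidate key must contain {B, E, F}.
{B, E, F}⁺ = {A, B, C, D, E, F}, which is all of the schema, so {B, E, F} is the only candidate key.

(B, E, F)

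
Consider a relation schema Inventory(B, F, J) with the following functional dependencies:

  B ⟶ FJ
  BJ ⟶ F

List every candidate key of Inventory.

Attribute B never appears on the right-hand side of any dependency, so B must belong to every candidate key.
{B}⁺ = {B, F, J}, which is all of the schema, so {B} is the only candidate key.

{B}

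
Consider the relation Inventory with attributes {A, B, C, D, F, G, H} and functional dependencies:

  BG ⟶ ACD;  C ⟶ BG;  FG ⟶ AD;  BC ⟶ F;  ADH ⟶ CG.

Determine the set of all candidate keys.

Attribute H never appears on the right-hand side of any dependency, so H must belong to every candidate key.
{H}⁺ = {H}, which is not all of the schema, so we must add further attributes.
{C, H}⁺: C→BG adds B, G; BC→F adds F; BG→ACD adds A, D → {A, B, C, D, F, G, H}. Minimal: {H}⁺ = {H}; {C}⁺ = {A, B, C, D, F, G} — none reach the full schema.
{A, D, H}⁺: ADH→CG adds C, G; C→BG adds B; BC→F adds F → {A, B, C, D, F, G, H}. Minimal: {D, H}⁺ = {D, H}; {A, H}⁺ = {A, H}; {A, D}⁺ = {A, D} — none reach the full schema.
{B, G, H}⁺: BG→ACD adds A, C, D; BC→F adds F → {A, B, C, D, F, G, H}. Minimal: {G, H}⁺ = {G, H}; {B, H}⁺ = {B, H}; {B, G}⁺ = {A, B, C, D, F, G} — none reach the full schema.
{F, G, H}⁺: FG→AD adds A, D; ADH→CG adds C; C→BG adds B → {A, B, C, D, F, G, H}. Minimal: {G, H}⁺ = {G, H}; {F, H}⁺ = {F, H}; {F, G}⁺ = {A, D, F, G} — none reach the full schema.
Any other superkey contains one of these as a subset, so there are no further candidate keys.

CH, ADH, BGH, FGH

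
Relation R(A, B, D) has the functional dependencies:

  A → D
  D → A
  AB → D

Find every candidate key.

AB, BD

Attribute B never appears on the right-hand side of any dependency, so B must belong to every candidate key.
{B}⁺ = {B}, which is not all of the schema, so we must add further attributes.
{A, B}⁺: A→D adds D → {A, B, D}. Minimal: {B}⁺ = {B}; {A}⁺ = {A, D} — none reach the full schema.
{B, D}⁺: D→A adds A → {A, B, D}. Minimal: {D}⁺ = {A, D}; {B}⁺ = {B} — none reach the full schema.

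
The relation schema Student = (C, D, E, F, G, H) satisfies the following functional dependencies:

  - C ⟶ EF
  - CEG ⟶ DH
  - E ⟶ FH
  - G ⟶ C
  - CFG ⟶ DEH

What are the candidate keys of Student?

{G}

Attribute G never appears on the right-hand side of any dependency, so G must belong to every candidate key.
{G}⁺ = {C, D, E, F, G, H}, which is all of the schema, so {G} is the only candidate key.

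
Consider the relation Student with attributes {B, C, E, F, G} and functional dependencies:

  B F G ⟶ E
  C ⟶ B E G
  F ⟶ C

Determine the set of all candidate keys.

{F}

Attribute F never appears on the right-hand side of any dependency, so F must belong to every candidate key.
{F}⁺ = {B, C, E, F, G}, which is all of the schema, so {F} is the only candidate key.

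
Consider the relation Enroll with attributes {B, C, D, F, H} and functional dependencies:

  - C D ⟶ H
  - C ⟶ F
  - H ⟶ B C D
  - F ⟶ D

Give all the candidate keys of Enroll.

{C}, {H}

{C}⁺: C→F adds F; F→D adds D; CD→H adds H; H→BCD adds B → {B, C, D, F, H}.
{H}⁺: H→BCD adds B, C, D; C→F adds F → {B, C, D, F, H}.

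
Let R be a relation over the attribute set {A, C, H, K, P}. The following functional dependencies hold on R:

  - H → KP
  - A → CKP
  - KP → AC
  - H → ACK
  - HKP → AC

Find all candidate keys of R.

Attribute H never appears on the right-hand side of any dependency, so H must belong to every candidate key.
{H}⁺ = {A, C, H, K, P}, which is all of the schema, so {H} is the only candidate key.

H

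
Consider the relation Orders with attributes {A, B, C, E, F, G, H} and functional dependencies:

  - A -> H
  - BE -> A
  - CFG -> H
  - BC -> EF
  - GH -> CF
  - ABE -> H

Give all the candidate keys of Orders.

ABG; BCG; BEG; BGH

{A, B, G}⁺: A→H adds H; GH→CF adds C, F; BC→EF adds E → {A, B, C, E, F, G, H}. Minimal: {B, G}⁺ = {B, G}; {A, G}⁺ = {A, C, F, G, H}; {A, B}⁺ = {A, B, H} — none reach the full schema.
{B, C, G}⁺: BC→EF adds E, F; BE→A adds A; CFG→H adds H → {A, B, C, E, F, G, H}. Minimal: {C, G}⁺ = {C, G}; {B, G}⁺ = {B, G}; {B, C}⁺ = {A, B, C, E, F, H} — none reach the full schema.
{B, E, G}⁺: BE→A adds A; ABE→H adds H; GH→CF adds C, F → {A, B, C, E, F, G, H}. Minimal: {E, G}⁺ = {E, G}; {B, G}⁺ = {B, G}; {B, E}⁺ = {A, B, E, H} — none reach the full schema.
{B, G, H}⁺: GH→CF adds C, F; BC→EF adds E; BE→A adds A → {A, B, C, E, F, G, H}. Minimal: {G, H}⁺ = {C, F, G, H}; {B, H}⁺ = {B, H}; {B, G}⁺ = {B, G} — none reach the full schema.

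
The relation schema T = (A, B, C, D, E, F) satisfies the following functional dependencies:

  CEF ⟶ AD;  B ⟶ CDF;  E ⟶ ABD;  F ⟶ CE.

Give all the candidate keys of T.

{B}⁺: B→CDF adds C, D, F; F→CE adds E; CEF→AD adds A → {A, B, C, D, E, F}.
{E}⁺: E→ABD adds A, B, D; B→CDF adds C, F → {A, B, C, D, E, F}.
{F}⁺: F→CE adds C, E; CEF→AD adds A, D; E→ABD adds B → {A, B, C, D, E, F}.
Any other superkey contains one of these as a subset, so there are no further candidate keys.

{B}, {E}, {F}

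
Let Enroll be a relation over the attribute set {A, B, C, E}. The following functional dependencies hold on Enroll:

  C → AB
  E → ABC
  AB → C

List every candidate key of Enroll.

E

Attribute E never appears on the right-hand side of any dependency, so E must belong to every candidate key.
{E}⁺ = {A, B, C, E}, which is all of the schema, so {E} is the only candidate key.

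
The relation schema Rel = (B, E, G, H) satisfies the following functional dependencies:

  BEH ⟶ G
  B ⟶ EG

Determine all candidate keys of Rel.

{B, H}

Attributes B, H never appear on any right-hand side, so every candidate key must contain {B, H}.
{B, H}⁺ = {B, E, G, H}, which is all of the schema, so {B, H} is the only candidate key.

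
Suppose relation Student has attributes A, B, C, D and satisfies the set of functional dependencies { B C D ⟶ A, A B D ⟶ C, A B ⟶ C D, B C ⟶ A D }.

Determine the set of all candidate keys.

Attribute B never appears on the right-hand side of any dependency, so B must belong to every candidate key.
{B}⁺ = {B}, which is not all of the schema, so we must add further attributes.
{A, B}⁺: AB→CD adds C, D → {A, B, C, D}.
{B, C}⁺: BC→AD adds A, D → {A, B, C, D}.

(A, B), (B, C)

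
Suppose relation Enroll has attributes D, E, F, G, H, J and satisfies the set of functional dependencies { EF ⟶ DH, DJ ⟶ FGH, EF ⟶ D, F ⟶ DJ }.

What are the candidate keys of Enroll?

{E, F}, {D, E, J}

{E, F}⁺: EF→DH adds D, H; F→DJ adds J; DJ→FGH adds G → {D, E, F, G, H, J}. Minimal: {F}⁺ = {D, F, G, H, J}; {E}⁺ = {E} — none reach the full schema.
{D, E, J}⁺: DJ→FGH adds F, G, H → {D, E, F, G, H, J}. Minimal: {E, J}⁺ = {E, J}; {D, J}⁺ = {D, F, G, H, J}; {D, E}⁺ = {D, E} — none reach the full schema.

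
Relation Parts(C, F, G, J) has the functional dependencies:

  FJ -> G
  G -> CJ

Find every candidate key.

Attribute F never appears on the right-hand side of any dependency, so F must belong to every candidate key.
{F}⁺ = {F}, which is not all of the schema, so we must add further attributes.
{F, G}⁺: G→CJ adds C, J → {C, F, G, J}. Minimal: {G}⁺ = {C, G, J}; {F}⁺ = {F} — none reach the full schema.
{F, J}⁺: FJ→G adds G; G→CJ adds C → {C, F, G, J}. Minimal: {J}⁺ = {J}; {F}⁺ = {F} — none reach the full schema.
Any other superkey contains one of these as a subset, so there are no further candidate keys.

{F, G}; {F, J}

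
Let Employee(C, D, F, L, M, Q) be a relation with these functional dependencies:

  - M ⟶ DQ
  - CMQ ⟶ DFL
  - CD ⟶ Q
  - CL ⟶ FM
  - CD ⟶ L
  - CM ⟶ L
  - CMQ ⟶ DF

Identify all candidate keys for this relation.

Attribute C never appears on the right-hand side of any dependency, so C must belong to every candidate key.
{C}⁺ = {C}, which is not all of the schema, so we must add further attributes.
{C, D}⁺: CD→Q adds Q; CD→L adds L; CL→FM adds F, M → {C, D, F, L, M, Q}. Minimal: {D}⁺ = {D}; {C}⁺ = {C} — none reach the full schema.
{C, L}⁺: CL→FM adds F, M; M→DQ adds D, Q → {C, D, F, L, M, Q}. Minimal: {L}⁺ = {L}; {C}⁺ = {C} — none reach the full schema.
{C, M}⁺: M→DQ adds D, Q; CMQ→DFL adds F, L → {C, D, F, L, M, Q}. Minimal: {M}⁺ = {D, M, Q}; {C}⁺ = {C} — none reach the full schema.

{C, D}, {C, L}, {C, M}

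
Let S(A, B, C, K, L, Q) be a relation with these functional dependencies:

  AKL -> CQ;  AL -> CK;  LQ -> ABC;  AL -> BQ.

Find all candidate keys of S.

Attribute L never appears on the right-hand side of any dependency, so L must belong to every candidate key.
{L}⁺ = {L}, which is not all of the schema, so we must add further attributes.
{A, L}⁺: AL→CK adds C, K; AL→BQ adds B, Q → {A, B, C, K, L, Q}.
{L, Q}⁺: LQ→ABC adds A, B, C; AL→CK adds K → {A, B, C, K, L, Q}.
Any other superkey contains one of these as a subset, so there are no further candidate keys.

(A, L), (L, Q)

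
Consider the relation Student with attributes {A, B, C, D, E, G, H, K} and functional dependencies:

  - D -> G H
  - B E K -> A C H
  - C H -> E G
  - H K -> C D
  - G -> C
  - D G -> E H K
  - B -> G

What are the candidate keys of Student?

(B, D), (B, E, K), (B, H, K)

{B, D}⁺: D→GH adds G, H; G→C adds C; DG→EHK adds E, K; BEK→ACH adds A → {A, B, C, D, E, G, H, K}. Minimal: {D}⁺ = {C, D, E, G, H, K}; {B}⁺ = {B, C, G} — none reach the full schema.
{B, E, K}⁺: BEK→ACH adds A, C, H; CH→EG adds G; HK→CD adds D → {A, B, C, D, E, G, H, K}. Minimal: {E, K}⁺ = {E, K}; {B, K}⁺ = {B, C, G, K}; {B, E}⁺ = {B, C, E, G} — none reach the full schema.
{B, H, K}⁺: HK→CD adds C, D; B→G adds G; CH→EG adds E; BEK→ACH adds A → {A, B, C, D, E, G, H, K}. Minimal: {H, K}⁺ = {C, D, E, G, H, K}; {B, K}⁺ = {B, C, G, K}; {B, H}⁺ = {B, C, E, G, H} — none reach the full schema.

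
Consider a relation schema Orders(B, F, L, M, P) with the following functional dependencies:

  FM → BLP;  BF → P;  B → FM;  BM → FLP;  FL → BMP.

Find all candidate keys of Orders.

{B}⁺: B→FM adds F, M; BM→FLP adds L, P → {B, F, L, M, P}.
{F, L}⁺: FL→BMP adds B, M, P → {B, F, L, M, P}.
{F, M}⁺: FM→BLP adds B, L, P → {B, F, L, M, P}.

{B}; {F, L}; {F, M}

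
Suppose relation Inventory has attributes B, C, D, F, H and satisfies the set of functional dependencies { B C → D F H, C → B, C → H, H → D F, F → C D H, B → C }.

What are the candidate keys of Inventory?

{B}, {C}, {F}, {H}

{B}⁺: B→C adds C; BC→DFH adds D, F, H → {B, C, D, F, H}.
{C}⁺: C→B adds B; C→H adds H; H→DF adds D, F → {B, C, D, F, H}.
{F}⁺: F→CDH adds C, D, H; C→B adds B → {B, C, D, F, H}.
{H}⁺: H→DF adds D, F; F→CDH adds C; C→B adds B → {B, C, D, F, H}.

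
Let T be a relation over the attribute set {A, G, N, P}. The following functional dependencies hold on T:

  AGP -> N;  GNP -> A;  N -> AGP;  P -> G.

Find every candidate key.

{N}⁺: N→AGP adds A, G, P → {A, G, N, P}.
{A, P}⁺: P→G adds G; AGP→N adds N → {A, G, N, P}.
Any other superkey contains one of these as a subset, so there are no further candidate keys.

{N}; {A, P}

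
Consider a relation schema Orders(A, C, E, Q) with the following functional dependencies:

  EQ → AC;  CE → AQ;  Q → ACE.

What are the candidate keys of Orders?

{Q}, {C, E}

{Q}⁺: Q→ACE adds A, C, E → {A, C, E, Q}.
{C, E}⁺: CE→AQ adds A, Q → {A, C, E, Q}. Minimal: {E}⁺ = {E}; {C}⁺ = {C} — none reach the full schema.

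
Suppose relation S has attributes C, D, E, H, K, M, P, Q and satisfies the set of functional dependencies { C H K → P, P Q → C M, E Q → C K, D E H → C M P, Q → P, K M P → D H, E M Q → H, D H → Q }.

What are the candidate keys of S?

{E, Q}, {D, E, H}, {E, K, M, P}, {C, E, H, K, M}

Attribute E never appears on the right-hand side of any dependency, so E must belong to every candidate key.
{E}⁺ = {E}, which is not all of the schema, so we must add further attributes.
{E, Q}⁺: EQ→CK adds C, K; Q→P adds P; PQ→CM adds M; KMP→DH adds D, H → {C, D, E, H, K, M, P, Q}. Minimal: {Q}⁺ = {C, M, P, Q}; {E}⁺ = {E} — none reach the full schema.
{D, E, H}⁺: DEH→CMP adds C, M, P; DH→Q adds Q; EQ→CK adds K → {C, D, E, H, K, M, P, Q}. Minimal: {E, H}⁺ = {E, H}; {D, H}⁺ = {C, D, H, M, P, Q}; {D, E}⁺ = {D, E} — none reach the full schema.
{E, K, M, P}⁺: KMP→DH adds D, H; DH→Q adds Q; PQ→CM adds C → {C, D, E, H, K, M, P, Q}. Minimal: {K, M, P}⁺ = {C, D, H, K, M, P, Q}; {E, M, P}⁺ = {E, M, P}; {E, K, P}⁺ = {E, K, P}; … — none reach the full schema.
{C, E, H, K, M}⁺: CHK→P adds P; KMP→DH adds D; DH→Q adds Q → {C, D, E, H, K, M, P, Q}. Minimal: {E, H, K, M}⁺ = {E, H, K, M}; {C, H, K, M}⁺ = {C, D, H, K, M, P, Q}; {C, E, K, M}⁺ = {C, E, K, M}; … — none reach the full schema.
Any other superkey contains one of these as a subset, so there are no further candidate keys.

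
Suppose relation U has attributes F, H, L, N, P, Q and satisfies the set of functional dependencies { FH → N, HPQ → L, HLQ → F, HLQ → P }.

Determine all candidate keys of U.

Attributes H, Q never appear on any right-hand side, so every candidate key must contain {H, Q}.
{H, Q}⁺ = {H, Q}, which is not all of the schema, so we must add further attributes.
{H, L, Q}⁺: HLQ→F adds F; HLQ→P adds P; FH→N adds N → {F, H, L, N, P, Q}.
{H, P, Q}⁺: HPQ→L adds L; HLQ→F adds F; FH→N adds N → {F, H, L, N, P, Q}.

(H, L, Q), (H, P, Q)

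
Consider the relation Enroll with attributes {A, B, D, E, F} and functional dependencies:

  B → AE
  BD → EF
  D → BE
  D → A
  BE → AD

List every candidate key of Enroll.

{B}, {D}

{B}⁺: B→AE adds A, E; BE→AD adds D; BD→EF adds F → {A, B, D, E, F}.
{D}⁺: D→BE adds B, E; D→A adds A; BD→EF adds F → {A, B, D, E, F}.
Any other superkey contains one of these as a subset, so there are no further candidate keys.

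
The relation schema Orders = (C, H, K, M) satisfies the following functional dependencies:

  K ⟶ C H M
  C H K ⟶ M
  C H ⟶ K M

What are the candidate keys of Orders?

{K}⁺: K→CHM adds C, H, M → {C, H, K, M}.
{C, H}⁺: CH→KM adds K, M → {C, H, K, M}. Minimal: {H}⁺ = {H}; {C}⁺ = {C} — none reach the full schema.

(K), (C, H)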